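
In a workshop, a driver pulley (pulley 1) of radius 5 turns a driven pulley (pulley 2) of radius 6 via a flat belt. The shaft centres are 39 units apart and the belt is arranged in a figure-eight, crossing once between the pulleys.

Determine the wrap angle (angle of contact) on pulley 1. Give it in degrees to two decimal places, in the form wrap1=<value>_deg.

wrap1=212.77_deg

crossed belt: β = asin((r1+r2)/C) = asin(11/39) = 16.3827°
wrap1 = wrap2 = π + 2β = 212.7653°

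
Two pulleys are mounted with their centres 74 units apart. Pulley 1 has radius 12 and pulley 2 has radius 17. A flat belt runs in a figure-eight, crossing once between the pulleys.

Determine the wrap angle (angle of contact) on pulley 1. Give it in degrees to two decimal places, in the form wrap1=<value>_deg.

wrap1=226.14_deg

crossed belt: β = asin((r1+r2)/C) = asin(29/74) = 23.0723°
wrap1 = wrap2 = π + 2β = 226.1445°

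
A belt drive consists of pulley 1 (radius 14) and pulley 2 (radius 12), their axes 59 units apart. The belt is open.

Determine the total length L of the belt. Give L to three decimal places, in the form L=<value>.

L=199.749

open belt: β = asin((r2−r1)/C) = asin(-2/59) = -1.9426°
wrap1 = π − 2β = 183.8852°
wrap2 = π + 2β = 176.1148°
tangent length = C·cosβ = 58.9661
L = r1·wrap1 + r2·wrap2 + 2·C·cosβ = 14·3.2094 + 12·3.0738 + 2·58.9661 = 199.7492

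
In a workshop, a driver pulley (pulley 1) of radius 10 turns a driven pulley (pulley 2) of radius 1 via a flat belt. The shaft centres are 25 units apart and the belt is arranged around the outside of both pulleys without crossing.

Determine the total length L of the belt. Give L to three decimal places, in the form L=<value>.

open belt: β = asin((r2−r1)/C) = asin(-9/25) = -21.1002°
wrap1 = π − 2β = 222.2004°
wrap2 = π + 2β = 137.7996°
tangent length = C·cosβ = 23.3238
L = r1·wrap1 + r2·wrap2 + 2·C·cosβ = 10·3.8781 + 1·2.4051 + 2·23.3238 = 87.8340

L=87.834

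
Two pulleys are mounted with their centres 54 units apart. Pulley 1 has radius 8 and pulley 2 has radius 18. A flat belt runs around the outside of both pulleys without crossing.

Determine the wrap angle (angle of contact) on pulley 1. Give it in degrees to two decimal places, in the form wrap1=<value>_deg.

wrap1=158.66_deg

open belt: β = asin((r2−r1)/C) = asin(10/54) = 10.6719°
wrap1 = π − 2β = 158.6561°
wrap2 = π + 2β = 201.3439°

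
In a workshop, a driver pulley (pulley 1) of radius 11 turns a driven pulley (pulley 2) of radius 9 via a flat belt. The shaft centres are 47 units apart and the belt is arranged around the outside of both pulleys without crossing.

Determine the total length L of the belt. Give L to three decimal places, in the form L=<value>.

L=156.917

open belt: β = asin((r2−r1)/C) = asin(-2/47) = -2.4389°
wrap1 = π − 2β = 184.8777°
wrap2 = π + 2β = 175.1223°
tangent length = C·cosβ = 46.9574
L = r1·wrap1 + r2·wrap2 + 2·C·cosβ = 11·3.2267 + 9·3.0565 + 2·46.9574 = 156.9170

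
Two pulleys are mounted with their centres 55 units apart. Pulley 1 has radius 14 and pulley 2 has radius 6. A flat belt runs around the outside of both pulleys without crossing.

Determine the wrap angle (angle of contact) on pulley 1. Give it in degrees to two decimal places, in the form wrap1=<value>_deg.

open belt: β = asin((r2−r1)/C) = asin(-8/55) = -8.3636°
wrap1 = π − 2β = 196.7272°
wrap2 = π + 2β = 163.2728°

wrap1=196.73_deg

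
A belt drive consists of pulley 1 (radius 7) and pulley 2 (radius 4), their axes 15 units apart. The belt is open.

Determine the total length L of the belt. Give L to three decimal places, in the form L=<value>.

L=65.160

open belt: β = asin((r2−r1)/C) = asin(-3/15) = -11.5370°
wrap1 = π − 2β = 203.0739°
wrap2 = π + 2β = 156.9261°
tangent length = C·cosβ = 14.6969
L = r1·wrap1 + r2·wrap2 + 2·C·cosβ = 7·3.5443 + 4·2.7389 + 2·14.6969 = 65.1595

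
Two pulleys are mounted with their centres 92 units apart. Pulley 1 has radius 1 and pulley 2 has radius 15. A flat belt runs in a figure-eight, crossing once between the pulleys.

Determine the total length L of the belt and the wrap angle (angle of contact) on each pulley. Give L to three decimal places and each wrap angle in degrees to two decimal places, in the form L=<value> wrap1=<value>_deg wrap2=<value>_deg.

L=237.055 wrap1=200.03_deg wrap2=200.03_deg

crossed belt: β = asin((r1+r2)/C) = asin(16/92) = 10.0154°
wrap1 = wrap2 = π + 2β = 200.0308°
tangent length = C·cosβ = 90.5980
L = (r1+r2)·wrap + 2·C·cosβ = 16·3.4912 + 2·90.5980 = 237.0552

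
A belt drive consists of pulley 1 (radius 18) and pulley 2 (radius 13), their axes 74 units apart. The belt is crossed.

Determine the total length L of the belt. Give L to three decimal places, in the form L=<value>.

L=258.577

crossed belt: β = asin((r1+r2)/C) = asin(31/74) = 24.7664°
wrap1 = wrap2 = π + 2β = 229.5327°
tangent length = C·cosβ = 67.1937
L = (r1+r2)·wrap + 2·C·cosβ = 31·4.0061 + 2·67.1937 = 258.5766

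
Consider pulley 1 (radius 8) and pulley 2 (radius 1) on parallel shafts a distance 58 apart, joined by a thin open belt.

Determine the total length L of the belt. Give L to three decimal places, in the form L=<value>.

open belt: β = asin((r2−r1)/C) = asin(-7/58) = -6.9319°
wrap1 = π − 2β = 193.8638°
wrap2 = π + 2β = 166.1362°
tangent length = C·cosβ = 57.5760
L = r1·wrap1 + r2·wrap2 + 2·C·cosβ = 8·3.3836 + 1·2.8996 + 2·57.5760 = 145.1202

L=145.120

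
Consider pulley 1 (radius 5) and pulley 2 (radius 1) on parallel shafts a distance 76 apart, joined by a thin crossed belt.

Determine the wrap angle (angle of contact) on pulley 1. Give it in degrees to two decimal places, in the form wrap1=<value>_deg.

crossed belt: β = asin((r1+r2)/C) = asin(6/76) = 4.5281°
wrap1 = wrap2 = π + 2β = 189.0561°

wrap1=189.06_deg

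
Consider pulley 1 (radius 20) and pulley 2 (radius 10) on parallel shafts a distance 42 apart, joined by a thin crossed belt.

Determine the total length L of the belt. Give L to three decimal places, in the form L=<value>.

L=200.772

crossed belt: β = asin((r1+r2)/C) = asin(30/42) = 45.5847°
wrap1 = wrap2 = π + 2β = 271.1694°
tangent length = C·cosβ = 29.3939
L = (r1+r2)·wrap + 2·C·cosβ = 30·4.7328 + 2·29.3939 = 200.7717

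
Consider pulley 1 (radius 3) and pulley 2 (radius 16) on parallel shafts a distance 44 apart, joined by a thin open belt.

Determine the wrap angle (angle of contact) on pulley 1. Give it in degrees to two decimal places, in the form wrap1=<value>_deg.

open belt: β = asin((r2−r1)/C) = asin(13/44) = 17.1848°
wrap1 = π − 2β = 145.6304°
wrap2 = π + 2β = 214.3696°

wrap1=145.63_deg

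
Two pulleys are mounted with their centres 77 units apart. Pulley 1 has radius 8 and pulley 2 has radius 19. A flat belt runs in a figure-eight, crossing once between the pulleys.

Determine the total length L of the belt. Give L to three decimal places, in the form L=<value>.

L=248.391

crossed belt: β = asin((r1+r2)/C) = asin(27/77) = 20.5270°
wrap1 = wrap2 = π + 2β = 221.0541°
tangent length = C·cosβ = 72.1110
L = (r1+r2)·wrap + 2·C·cosβ = 27·3.8581 + 2·72.1110 = 248.3913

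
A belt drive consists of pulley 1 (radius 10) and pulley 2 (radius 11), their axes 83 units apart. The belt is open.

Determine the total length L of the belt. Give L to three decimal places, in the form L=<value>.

open belt: β = asin((r2−r1)/C) = asin(1/83) = 0.6903°
wrap1 = π − 2β = 178.6193°
wrap2 = π + 2β = 181.3807°
tangent length = C·cosβ = 82.9940
L = r1·wrap1 + r2·wrap2 + 2·C·cosβ = 10·3.1175 + 11·3.1657 + 2·82.9940 = 231.9855

L=231.985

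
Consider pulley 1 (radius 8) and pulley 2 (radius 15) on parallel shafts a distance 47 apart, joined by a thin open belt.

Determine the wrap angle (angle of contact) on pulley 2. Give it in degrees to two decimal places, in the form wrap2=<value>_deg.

wrap2=197.13_deg

open belt: β = asin((r2−r1)/C) = asin(7/47) = 8.5653°
wrap1 = π − 2β = 162.8694°
wrap2 = π + 2β = 197.1306°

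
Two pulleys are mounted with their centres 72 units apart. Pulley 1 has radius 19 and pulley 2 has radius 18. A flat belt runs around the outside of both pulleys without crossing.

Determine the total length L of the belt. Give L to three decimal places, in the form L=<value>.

open belt: β = asin((r2−r1)/C) = asin(-1/72) = -0.7958°
wrap1 = π − 2β = 181.5916°
wrap2 = π + 2β = 178.4084°
tangent length = C·cosβ = 71.9931
L = r1·wrap1 + r2·wrap2 + 2·C·cosβ = 19·3.1694 + 18·3.1138 + 2·71.9931 = 260.2528

L=260.253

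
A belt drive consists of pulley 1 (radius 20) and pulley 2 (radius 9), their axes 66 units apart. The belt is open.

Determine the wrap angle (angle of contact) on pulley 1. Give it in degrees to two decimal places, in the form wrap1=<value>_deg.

wrap1=199.19_deg

open belt: β = asin((r2−r1)/C) = asin(-11/66) = -9.5941°
wrap1 = π − 2β = 199.1881°
wrap2 = π + 2β = 160.8119°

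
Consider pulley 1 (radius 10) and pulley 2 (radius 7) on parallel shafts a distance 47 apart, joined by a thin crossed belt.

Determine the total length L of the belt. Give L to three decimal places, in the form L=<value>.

crossed belt: β = asin((r1+r2)/C) = asin(17/47) = 21.2048°
wrap1 = wrap2 = π + 2β = 222.4095°
tangent length = C·cosβ = 43.8178
L = (r1+r2)·wrap + 2·C·cosβ = 17·3.8818 + 2·43.8178 = 153.6258

L=153.626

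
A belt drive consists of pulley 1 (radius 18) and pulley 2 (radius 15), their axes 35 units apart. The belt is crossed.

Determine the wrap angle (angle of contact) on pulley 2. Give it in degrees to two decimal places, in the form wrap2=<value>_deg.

crossed belt: β = asin((r1+r2)/C) = asin(33/35) = 70.5370°
wrap1 = wrap2 = π + 2β = 321.0741°

wrap2=321.07_deg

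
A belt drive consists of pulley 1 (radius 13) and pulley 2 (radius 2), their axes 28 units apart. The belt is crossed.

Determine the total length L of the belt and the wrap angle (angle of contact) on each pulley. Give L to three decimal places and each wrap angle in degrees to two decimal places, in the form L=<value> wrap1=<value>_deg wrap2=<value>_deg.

crossed belt: β = asin((r1+r2)/C) = asin(15/28) = 32.3924°
wrap1 = wrap2 = π + 2β = 244.7847°
tangent length = C·cosβ = 23.6432
L = (r1+r2)·wrap + 2·C·cosβ = 15·4.2723 + 2·23.6432 = 111.3709

L=111.371 wrap1=244.78_deg wrap2=244.78_deg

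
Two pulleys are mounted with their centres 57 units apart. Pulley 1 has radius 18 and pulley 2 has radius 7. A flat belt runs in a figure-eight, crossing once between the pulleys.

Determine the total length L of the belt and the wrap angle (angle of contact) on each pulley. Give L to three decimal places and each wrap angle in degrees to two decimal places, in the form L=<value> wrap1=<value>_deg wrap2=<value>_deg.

L=203.692 wrap1=232.03_deg wrap2=232.03_deg

crossed belt: β = asin((r1+r2)/C) = asin(25/57) = 26.0144°
wrap1 = wrap2 = π + 2β = 232.0287°
tangent length = C·cosβ = 51.2250
L = (r1+r2)·wrap + 2·C·cosβ = 25·4.0497 + 2·51.2250 = 203.6916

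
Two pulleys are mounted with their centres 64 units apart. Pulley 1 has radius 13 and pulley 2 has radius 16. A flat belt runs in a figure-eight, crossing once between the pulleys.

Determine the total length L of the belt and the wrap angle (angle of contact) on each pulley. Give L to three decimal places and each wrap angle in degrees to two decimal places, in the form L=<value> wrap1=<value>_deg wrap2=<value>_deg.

crossed belt: β = asin((r1+r2)/C) = asin(29/64) = 26.9444°
wrap1 = wrap2 = π + 2β = 233.8887°
tangent length = C·cosβ = 57.0526
L = (r1+r2)·wrap + 2·C·cosβ = 29·4.0821 + 2·57.0526 = 232.4869

L=232.487 wrap1=233.89_deg wrap2=233.89_deg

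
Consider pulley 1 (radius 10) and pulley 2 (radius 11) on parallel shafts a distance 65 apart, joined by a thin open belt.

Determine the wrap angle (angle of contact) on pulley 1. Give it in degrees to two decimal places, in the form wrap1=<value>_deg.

wrap1=178.24_deg

open belt: β = asin((r2−r1)/C) = asin(1/65) = 0.8815°
wrap1 = π − 2β = 178.2370°
wrap2 = π + 2β = 181.7630°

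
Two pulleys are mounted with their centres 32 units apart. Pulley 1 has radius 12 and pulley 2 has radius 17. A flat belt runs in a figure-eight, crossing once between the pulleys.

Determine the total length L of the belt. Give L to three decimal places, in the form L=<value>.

L=183.953

crossed belt: β = asin((r1+r2)/C) = asin(29/32) = 64.9922°
wrap1 = wrap2 = π + 2β = 309.9843°
tangent length = C·cosβ = 13.5277
L = (r1+r2)·wrap + 2·C·cosβ = 29·5.4102 + 2·13.5277 = 183.9527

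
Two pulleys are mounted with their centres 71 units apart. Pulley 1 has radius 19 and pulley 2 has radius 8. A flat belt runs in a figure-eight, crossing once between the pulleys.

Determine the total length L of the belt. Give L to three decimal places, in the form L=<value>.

crossed belt: β = asin((r1+r2)/C) = asin(27/71) = 22.3511°
wrap1 = wrap2 = π + 2β = 224.7023°
tangent length = C·cosβ = 65.6658
L = (r1+r2)·wrap + 2·C·cosβ = 27·3.9218 + 2·65.6658 = 237.2201

L=237.220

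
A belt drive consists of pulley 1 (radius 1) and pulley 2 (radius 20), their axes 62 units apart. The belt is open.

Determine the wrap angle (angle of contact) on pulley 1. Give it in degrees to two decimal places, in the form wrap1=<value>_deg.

wrap1=144.31_deg

open belt: β = asin((r2−r1)/C) = asin(19/62) = 17.8455°
wrap1 = π − 2β = 144.3090°
wrap2 = π + 2β = 215.6910°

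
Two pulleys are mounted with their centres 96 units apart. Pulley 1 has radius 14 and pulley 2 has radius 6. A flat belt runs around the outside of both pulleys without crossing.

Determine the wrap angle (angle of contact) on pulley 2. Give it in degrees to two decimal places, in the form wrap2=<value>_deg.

wrap2=170.44_deg

open belt: β = asin((r2−r1)/C) = asin(-8/96) = -4.7802°
wrap1 = π − 2β = 189.5604°
wrap2 = π + 2β = 170.4396°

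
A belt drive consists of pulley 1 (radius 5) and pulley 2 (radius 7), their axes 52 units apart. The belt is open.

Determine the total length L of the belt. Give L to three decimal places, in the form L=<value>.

L=141.776

open belt: β = asin((r2−r1)/C) = asin(2/52) = 2.2042°
wrap1 = π − 2β = 175.5915°
wrap2 = π + 2β = 184.4085°
tangent length = C·cosβ = 51.9615
L = r1·wrap1 + r2·wrap2 + 2·C·cosβ = 5·3.0647 + 7·3.2185 + 2·51.9615 = 141.7760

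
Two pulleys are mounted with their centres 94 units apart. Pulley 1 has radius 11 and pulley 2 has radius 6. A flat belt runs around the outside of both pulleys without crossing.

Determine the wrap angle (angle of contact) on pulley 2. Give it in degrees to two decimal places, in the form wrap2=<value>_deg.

wrap2=173.90_deg

open belt: β = asin((r2−r1)/C) = asin(-5/94) = -3.0491°
wrap1 = π − 2β = 186.0982°
wrap2 = π + 2β = 173.9018°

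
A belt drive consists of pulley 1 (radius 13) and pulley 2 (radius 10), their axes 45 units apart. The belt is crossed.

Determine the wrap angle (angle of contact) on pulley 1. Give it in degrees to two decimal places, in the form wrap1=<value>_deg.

wrap1=241.48_deg

crossed belt: β = asin((r1+r2)/C) = asin(23/45) = 30.7379°
wrap1 = wrap2 = π + 2β = 241.4757°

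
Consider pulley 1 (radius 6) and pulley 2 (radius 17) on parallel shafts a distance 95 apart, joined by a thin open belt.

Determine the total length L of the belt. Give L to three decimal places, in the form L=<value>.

L=263.532

open belt: β = asin((r2−r1)/C) = asin(11/95) = 6.6492°
wrap1 = π − 2β = 166.7017°
wrap2 = π + 2β = 193.2983°
tangent length = C·cosβ = 94.3610
L = r1·wrap1 + r2·wrap2 + 2·C·cosβ = 6·2.9095 + 17·3.3737 + 2·94.3610 = 263.5317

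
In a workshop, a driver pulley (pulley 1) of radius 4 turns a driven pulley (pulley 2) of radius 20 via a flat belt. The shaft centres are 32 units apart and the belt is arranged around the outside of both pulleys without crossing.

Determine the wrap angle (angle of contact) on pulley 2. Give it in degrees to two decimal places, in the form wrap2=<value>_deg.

wrap2=240.00_deg

open belt: β = asin((r2−r1)/C) = asin(16/32) = 30.0000°
wrap1 = π − 2β = 120.0000°
wrap2 = π + 2β = 240.0000°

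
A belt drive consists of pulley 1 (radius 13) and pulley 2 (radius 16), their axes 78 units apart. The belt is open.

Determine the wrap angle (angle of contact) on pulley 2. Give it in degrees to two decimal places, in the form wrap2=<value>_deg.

open belt: β = asin((r2−r1)/C) = asin(3/78) = 2.2042°
wrap1 = π − 2β = 175.5915°
wrap2 = π + 2β = 184.4085°

wrap2=184.41_deg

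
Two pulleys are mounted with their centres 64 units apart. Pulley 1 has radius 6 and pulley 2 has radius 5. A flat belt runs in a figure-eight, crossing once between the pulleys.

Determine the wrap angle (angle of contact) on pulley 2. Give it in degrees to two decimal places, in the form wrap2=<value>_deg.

wrap2=199.79_deg

crossed belt: β = asin((r1+r2)/C) = asin(11/64) = 9.8969°
wrap1 = wrap2 = π + 2β = 199.7937°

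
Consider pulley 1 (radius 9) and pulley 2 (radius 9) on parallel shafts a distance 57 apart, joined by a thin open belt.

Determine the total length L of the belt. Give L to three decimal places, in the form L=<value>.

L=170.549

open belt: β = asin((r2−r1)/C) = asin(0/57) = 0.0000°
wrap1 = π − 2β = 180.0000°
wrap2 = π + 2β = 180.0000°
tangent length = C·cosβ = 57.0000
L = r1·wrap1 + r2·wrap2 + 2·C·cosβ = 9·3.1416 + 9·3.1416 + 2·57.0000 = 170.5487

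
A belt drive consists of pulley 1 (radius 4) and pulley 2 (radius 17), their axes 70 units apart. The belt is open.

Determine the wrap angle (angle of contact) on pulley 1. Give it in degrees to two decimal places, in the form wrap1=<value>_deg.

wrap1=158.59_deg

open belt: β = asin((r2−r1)/C) = asin(13/70) = 10.7028°
wrap1 = π − 2β = 158.5944°
wrap2 = π + 2β = 201.4056°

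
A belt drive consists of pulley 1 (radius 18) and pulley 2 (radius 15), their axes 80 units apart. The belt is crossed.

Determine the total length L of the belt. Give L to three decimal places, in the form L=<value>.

crossed belt: β = asin((r1+r2)/C) = asin(33/80) = 24.3620°
wrap1 = wrap2 = π + 2β = 228.7240°
tangent length = C·cosβ = 72.8766
L = (r1+r2)·wrap + 2·C·cosβ = 33·3.9920 + 2·72.8766 = 277.4888

L=277.489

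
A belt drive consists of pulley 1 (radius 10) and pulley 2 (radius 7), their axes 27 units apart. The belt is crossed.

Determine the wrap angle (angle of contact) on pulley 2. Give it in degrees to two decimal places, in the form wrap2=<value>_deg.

wrap2=258.05_deg

crossed belt: β = asin((r1+r2)/C) = asin(17/27) = 39.0228°
wrap1 = wrap2 = π + 2β = 258.0456°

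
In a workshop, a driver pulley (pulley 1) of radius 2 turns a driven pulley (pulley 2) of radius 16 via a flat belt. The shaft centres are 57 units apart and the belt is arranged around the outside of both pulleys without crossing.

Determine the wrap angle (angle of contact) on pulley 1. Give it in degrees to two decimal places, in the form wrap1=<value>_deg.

open belt: β = asin((r2−r1)/C) = asin(14/57) = 14.2181°
wrap1 = π − 2β = 151.5638°
wrap2 = π + 2β = 208.4362°

wrap1=151.56_deg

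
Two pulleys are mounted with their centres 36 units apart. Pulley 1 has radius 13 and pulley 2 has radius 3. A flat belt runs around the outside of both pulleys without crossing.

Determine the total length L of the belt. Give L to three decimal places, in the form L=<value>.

open belt: β = asin((r2−r1)/C) = asin(-10/36) = -16.1276°
wrap1 = π − 2β = 212.2552°
wrap2 = π + 2β = 147.7448°
tangent length = C·cosβ = 34.5832
L = r1·wrap1 + r2·wrap2 + 2·C·cosβ = 13·3.7046 + 3·2.5786 + 2·34.5832 = 125.0615

L=125.062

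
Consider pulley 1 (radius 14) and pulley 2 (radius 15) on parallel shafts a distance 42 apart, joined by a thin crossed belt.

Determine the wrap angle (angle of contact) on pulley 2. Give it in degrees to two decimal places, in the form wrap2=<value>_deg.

wrap2=267.34_deg

crossed belt: β = asin((r1+r2)/C) = asin(29/42) = 43.6678°
wrap1 = wrap2 = π + 2β = 267.3356°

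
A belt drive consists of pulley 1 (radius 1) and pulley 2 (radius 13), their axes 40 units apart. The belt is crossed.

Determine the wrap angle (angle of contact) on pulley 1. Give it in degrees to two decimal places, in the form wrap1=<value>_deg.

crossed belt: β = asin((r1+r2)/C) = asin(14/40) = 20.4873°
wrap1 = wrap2 = π + 2β = 220.9746°

wrap1=220.97_deg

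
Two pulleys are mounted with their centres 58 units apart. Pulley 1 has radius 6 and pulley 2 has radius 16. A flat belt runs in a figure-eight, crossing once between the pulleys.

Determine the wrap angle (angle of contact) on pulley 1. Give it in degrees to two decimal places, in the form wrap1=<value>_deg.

crossed belt: β = asin((r1+r2)/C) = asin(22/58) = 22.2910°
wrap1 = wrap2 = π + 2β = 224.5819°

wrap1=224.58_deg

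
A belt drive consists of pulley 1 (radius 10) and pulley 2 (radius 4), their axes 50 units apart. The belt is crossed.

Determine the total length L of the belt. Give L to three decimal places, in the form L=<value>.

crossed belt: β = asin((r1+r2)/C) = asin(14/50) = 16.2602°
wrap1 = wrap2 = π + 2β = 212.5204°
tangent length = C·cosβ = 48.0000
L = (r1+r2)·wrap + 2·C·cosβ = 14·3.7092 + 2·48.0000 = 147.9285

L=147.929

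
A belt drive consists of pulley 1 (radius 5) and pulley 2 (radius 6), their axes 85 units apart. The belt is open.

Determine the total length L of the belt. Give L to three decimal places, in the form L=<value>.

L=204.569

open belt: β = asin((r2−r1)/C) = asin(1/85) = 0.6741°
wrap1 = π − 2β = 178.6518°
wrap2 = π + 2β = 181.3482°
tangent length = C·cosβ = 84.9941
L = r1·wrap1 + r2·wrap2 + 2·C·cosβ = 5·3.1181 + 6·3.1651 + 2·84.9941 = 204.5693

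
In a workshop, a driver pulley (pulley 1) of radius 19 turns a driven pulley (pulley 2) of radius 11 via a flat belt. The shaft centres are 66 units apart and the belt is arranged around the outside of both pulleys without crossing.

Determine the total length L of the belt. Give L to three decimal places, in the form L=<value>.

open belt: β = asin((r2−r1)/C) = asin(-8/66) = -6.9621°
wrap1 = π − 2β = 193.9241°
wrap2 = π + 2β = 166.0759°
tangent length = C·cosβ = 65.5134
L = r1·wrap1 + r2·wrap2 + 2·C·cosβ = 19·3.3846 + 11·2.8986 + 2·65.5134 = 227.2187

L=227.219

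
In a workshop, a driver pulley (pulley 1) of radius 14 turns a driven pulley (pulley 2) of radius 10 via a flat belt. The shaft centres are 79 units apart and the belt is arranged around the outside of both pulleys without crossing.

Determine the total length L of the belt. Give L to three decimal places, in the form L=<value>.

open belt: β = asin((r2−r1)/C) = asin(-4/79) = -2.9023°
wrap1 = π − 2β = 185.8046°
wrap2 = π + 2β = 174.1954°
tangent length = C·cosβ = 78.8987
L = r1·wrap1 + r2·wrap2 + 2·C·cosβ = 14·3.2429 + 10·3.0403 + 2·78.8987 = 233.6008

L=233.601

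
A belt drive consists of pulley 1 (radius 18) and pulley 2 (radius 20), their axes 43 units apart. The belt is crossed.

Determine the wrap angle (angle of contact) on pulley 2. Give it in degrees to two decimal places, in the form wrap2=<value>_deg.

crossed belt: β = asin((r1+r2)/C) = asin(38/43) = 62.0945°
wrap1 = wrap2 = π + 2β = 304.1891°

wrap2=304.19_deg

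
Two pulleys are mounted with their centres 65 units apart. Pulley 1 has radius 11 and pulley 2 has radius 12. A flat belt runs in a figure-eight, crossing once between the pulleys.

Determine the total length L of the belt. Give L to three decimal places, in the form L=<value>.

crossed belt: β = asin((r1+r2)/C) = asin(23/65) = 20.7227°
wrap1 = wrap2 = π + 2β = 221.4455°
tangent length = C·cosβ = 60.7947
L = (r1+r2)·wrap + 2·C·cosβ = 23·3.8650 + 2·60.7947 = 210.4834

L=210.483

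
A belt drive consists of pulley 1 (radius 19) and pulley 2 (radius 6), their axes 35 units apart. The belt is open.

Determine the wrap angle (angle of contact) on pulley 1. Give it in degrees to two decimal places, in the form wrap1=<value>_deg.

open belt: β = asin((r2−r1)/C) = asin(-13/35) = -21.8037°
wrap1 = π − 2β = 223.6075°
wrap2 = π + 2β = 136.3925°

wrap1=223.61_deg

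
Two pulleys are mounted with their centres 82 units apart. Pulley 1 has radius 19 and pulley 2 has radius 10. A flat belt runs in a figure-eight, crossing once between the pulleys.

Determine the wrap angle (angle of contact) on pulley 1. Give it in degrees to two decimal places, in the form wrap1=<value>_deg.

crossed belt: β = asin((r1+r2)/C) = asin(29/82) = 20.7113°
wrap1 = wrap2 = π + 2β = 221.4225°

wrap1=221.42_deg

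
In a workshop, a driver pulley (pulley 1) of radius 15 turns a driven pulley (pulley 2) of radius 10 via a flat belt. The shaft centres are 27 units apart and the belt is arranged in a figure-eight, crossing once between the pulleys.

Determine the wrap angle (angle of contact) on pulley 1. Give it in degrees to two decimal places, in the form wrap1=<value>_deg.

crossed belt: β = asin((r1+r2)/C) = asin(25/27) = 67.8084°
wrap1 = wrap2 = π + 2β = 315.6168°

wrap1=315.62_deg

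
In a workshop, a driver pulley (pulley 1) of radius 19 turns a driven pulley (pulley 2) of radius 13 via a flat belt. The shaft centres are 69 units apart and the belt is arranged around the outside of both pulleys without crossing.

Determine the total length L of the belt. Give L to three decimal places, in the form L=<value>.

L=239.053

open belt: β = asin((r2−r1)/C) = asin(-6/69) = -4.9885°
wrap1 = π − 2β = 189.9771°
wrap2 = π + 2β = 170.0229°
tangent length = C·cosβ = 68.7386
L = r1·wrap1 + r2·wrap2 + 2·C·cosβ = 19·3.3157 + 13·2.9675 + 2·68.7386 = 239.0530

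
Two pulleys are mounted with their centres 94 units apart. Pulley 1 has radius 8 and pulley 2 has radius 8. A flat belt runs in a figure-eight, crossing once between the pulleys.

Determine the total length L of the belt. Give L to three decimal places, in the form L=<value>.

crossed belt: β = asin((r1+r2)/C) = asin(16/94) = 9.8002°
wrap1 = wrap2 = π + 2β = 199.6004°
tangent length = C·cosβ = 92.6283
L = (r1+r2)·wrap + 2·C·cosβ = 16·3.4837 + 2·92.6283 = 240.9955

L=240.996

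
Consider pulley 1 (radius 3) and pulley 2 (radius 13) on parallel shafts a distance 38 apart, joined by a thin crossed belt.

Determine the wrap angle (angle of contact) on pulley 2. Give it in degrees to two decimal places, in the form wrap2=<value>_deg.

crossed belt: β = asin((r1+r2)/C) = asin(16/38) = 24.9011°
wrap1 = wrap2 = π + 2β = 229.8021°

wrap2=229.80_deg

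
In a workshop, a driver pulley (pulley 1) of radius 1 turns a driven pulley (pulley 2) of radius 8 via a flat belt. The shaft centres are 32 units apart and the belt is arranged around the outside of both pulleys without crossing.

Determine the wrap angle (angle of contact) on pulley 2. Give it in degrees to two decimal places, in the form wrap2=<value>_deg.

wrap2=205.27_deg

open belt: β = asin((r2−r1)/C) = asin(7/32) = 12.6356°
wrap1 = π − 2β = 154.7287°
wrap2 = π + 2β = 205.2713°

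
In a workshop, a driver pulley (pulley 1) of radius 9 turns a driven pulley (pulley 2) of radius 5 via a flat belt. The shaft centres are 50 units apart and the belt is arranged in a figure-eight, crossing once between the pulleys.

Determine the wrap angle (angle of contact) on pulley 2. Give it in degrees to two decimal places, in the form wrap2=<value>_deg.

crossed belt: β = asin((r1+r2)/C) = asin(14/50) = 16.2602°
wrap1 = wrap2 = π + 2β = 212.5204°

wrap2=212.52_deg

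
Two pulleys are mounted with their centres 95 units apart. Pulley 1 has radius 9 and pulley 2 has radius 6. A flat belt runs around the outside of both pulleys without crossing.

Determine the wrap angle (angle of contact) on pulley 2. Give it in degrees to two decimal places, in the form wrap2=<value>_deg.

wrap2=176.38_deg

open belt: β = asin((r2−r1)/C) = asin(-3/95) = -1.8096°
wrap1 = π − 2β = 183.6193°
wrap2 = π + 2β = 176.3807°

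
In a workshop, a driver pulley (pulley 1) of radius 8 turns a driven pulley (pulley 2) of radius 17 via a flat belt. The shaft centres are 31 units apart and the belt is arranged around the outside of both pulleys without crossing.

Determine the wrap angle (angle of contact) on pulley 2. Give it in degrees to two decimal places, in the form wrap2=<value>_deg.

wrap2=213.75_deg

open belt: β = asin((r2−r1)/C) = asin(9/31) = 16.8773°
wrap1 = π − 2β = 146.2455°
wrap2 = π + 2β = 213.7545°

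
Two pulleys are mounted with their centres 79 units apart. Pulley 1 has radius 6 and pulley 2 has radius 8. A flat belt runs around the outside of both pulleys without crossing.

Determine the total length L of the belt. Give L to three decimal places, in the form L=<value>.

open belt: β = asin((r2−r1)/C) = asin(2/79) = 1.4507°
wrap1 = π − 2β = 177.0986°
wrap2 = π + 2β = 182.9014°
tangent length = C·cosβ = 78.9747
L = r1·wrap1 + r2·wrap2 + 2·C·cosβ = 6·3.0910 + 8·3.1922 + 2·78.9747 = 202.0329

L=202.033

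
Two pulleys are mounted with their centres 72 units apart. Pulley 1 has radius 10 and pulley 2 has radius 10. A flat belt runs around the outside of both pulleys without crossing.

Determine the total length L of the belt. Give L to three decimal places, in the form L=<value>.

open belt: β = asin((r2−r1)/C) = asin(0/72) = 0.0000°
wrap1 = π − 2β = 180.0000°
wrap2 = π + 2β = 180.0000°
tangent length = C·cosβ = 72.0000
L = r1·wrap1 + r2·wrap2 + 2·C·cosβ = 10·3.1416 + 10·3.1416 + 2·72.0000 = 206.8319

L=206.832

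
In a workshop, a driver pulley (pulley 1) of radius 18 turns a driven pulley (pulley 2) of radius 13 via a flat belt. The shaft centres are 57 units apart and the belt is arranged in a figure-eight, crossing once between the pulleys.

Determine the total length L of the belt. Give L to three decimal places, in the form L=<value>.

crossed belt: β = asin((r1+r2)/C) = asin(31/57) = 32.9468°
wrap1 = wrap2 = π + 2β = 245.8935°
tangent length = C·cosβ = 47.8330
L = (r1+r2)·wrap + 2·C·cosβ = 31·4.2917 + 2·47.8330 = 228.7073

L=228.707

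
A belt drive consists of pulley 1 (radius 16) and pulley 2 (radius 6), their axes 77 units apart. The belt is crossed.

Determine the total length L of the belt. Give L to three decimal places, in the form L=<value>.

L=229.445

crossed belt: β = asin((r1+r2)/C) = asin(22/77) = 16.6015°
wrap1 = wrap2 = π + 2β = 213.2031°
tangent length = C·cosβ = 73.7902
L = (r1+r2)·wrap + 2·C·cosβ = 22·3.7211 + 2·73.7902 = 229.4446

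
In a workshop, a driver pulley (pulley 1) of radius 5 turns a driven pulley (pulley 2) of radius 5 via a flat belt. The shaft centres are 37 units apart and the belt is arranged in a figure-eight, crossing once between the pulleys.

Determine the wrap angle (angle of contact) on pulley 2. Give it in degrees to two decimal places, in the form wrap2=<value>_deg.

crossed belt: β = asin((r1+r2)/C) = asin(10/37) = 15.6804°
wrap1 = wrap2 = π + 2β = 211.3607°

wrap2=211.36_deg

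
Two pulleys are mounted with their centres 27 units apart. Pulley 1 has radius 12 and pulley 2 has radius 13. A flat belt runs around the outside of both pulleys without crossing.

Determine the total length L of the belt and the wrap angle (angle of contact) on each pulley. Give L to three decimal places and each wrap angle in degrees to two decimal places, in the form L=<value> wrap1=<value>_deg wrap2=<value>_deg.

open belt: β = asin((r2−r1)/C) = asin(1/27) = 2.1226°
wrap1 = π − 2β = 175.7549°
wrap2 = π + 2β = 184.2451°
tangent length = C·cosβ = 26.9815
L = r1·wrap1 + r2·wrap2 + 2·C·cosβ = 12·3.0675 + 13·3.2157 + 2·26.9815 = 132.5769

L=132.577 wrap1=175.75_deg wrap2=184.25_deg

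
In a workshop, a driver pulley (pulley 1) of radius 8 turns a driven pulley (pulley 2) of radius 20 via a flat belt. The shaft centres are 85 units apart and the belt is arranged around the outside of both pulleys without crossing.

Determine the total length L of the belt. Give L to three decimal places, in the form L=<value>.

L=259.662

open belt: β = asin((r2−r1)/C) = asin(12/85) = 8.1159°
wrap1 = π − 2β = 163.7681°
wrap2 = π + 2β = 196.2319°
tangent length = C·cosβ = 84.1487
L = r1·wrap1 + r2·wrap2 + 2·C·cosβ = 8·2.8583 + 20·3.4249 + 2·84.1487 = 259.6615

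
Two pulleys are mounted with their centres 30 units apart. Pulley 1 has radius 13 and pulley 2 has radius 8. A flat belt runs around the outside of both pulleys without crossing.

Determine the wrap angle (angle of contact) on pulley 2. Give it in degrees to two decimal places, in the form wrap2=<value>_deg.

wrap2=160.81_deg

open belt: β = asin((r2−r1)/C) = asin(-5/30) = -9.5941°
wrap1 = π − 2β = 199.1881°
wrap2 = π + 2β = 160.8119°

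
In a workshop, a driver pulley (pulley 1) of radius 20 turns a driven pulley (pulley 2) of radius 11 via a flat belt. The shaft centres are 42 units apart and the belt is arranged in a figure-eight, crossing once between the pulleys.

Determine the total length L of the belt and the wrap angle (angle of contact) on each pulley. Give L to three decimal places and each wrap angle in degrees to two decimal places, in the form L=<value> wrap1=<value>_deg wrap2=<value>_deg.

crossed belt: β = asin((r1+r2)/C) = asin(31/42) = 47.5694°
wrap1 = wrap2 = π + 2β = 275.1388°
tangent length = C·cosβ = 28.3373
L = (r1+r2)·wrap + 2·C·cosβ = 31·4.8021 + 2·28.3373 = 205.5389

L=205.539 wrap1=275.14_deg wrap2=275.14_deg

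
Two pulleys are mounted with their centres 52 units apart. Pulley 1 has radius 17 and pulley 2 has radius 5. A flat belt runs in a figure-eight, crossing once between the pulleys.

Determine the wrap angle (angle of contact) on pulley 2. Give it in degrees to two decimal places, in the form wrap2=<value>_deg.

crossed belt: β = asin((r1+r2)/C) = asin(22/52) = 25.0290°
wrap1 = wrap2 = π + 2β = 230.0580°

wrap2=230.06_deg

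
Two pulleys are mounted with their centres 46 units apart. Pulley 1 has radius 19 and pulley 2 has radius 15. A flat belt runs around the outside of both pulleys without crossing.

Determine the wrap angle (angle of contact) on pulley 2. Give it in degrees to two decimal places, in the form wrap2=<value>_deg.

open belt: β = asin((r2−r1)/C) = asin(-4/46) = -4.9885°
wrap1 = π − 2β = 189.9771°
wrap2 = π + 2β = 170.0229°

wrap2=170.02_deg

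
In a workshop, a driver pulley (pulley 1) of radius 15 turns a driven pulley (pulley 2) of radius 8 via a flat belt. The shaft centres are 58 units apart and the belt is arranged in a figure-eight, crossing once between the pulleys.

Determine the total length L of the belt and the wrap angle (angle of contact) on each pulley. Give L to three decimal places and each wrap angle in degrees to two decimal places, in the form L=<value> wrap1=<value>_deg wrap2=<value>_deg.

crossed belt: β = asin((r1+r2)/C) = asin(23/58) = 23.3628°
wrap1 = wrap2 = π + 2β = 226.7256°
tangent length = C·cosβ = 53.2447
L = (r1+r2)·wrap + 2·C·cosβ = 23·3.9571 + 2·53.2447 = 197.5029

L=197.503 wrap1=226.73_deg wrap2=226.73_deg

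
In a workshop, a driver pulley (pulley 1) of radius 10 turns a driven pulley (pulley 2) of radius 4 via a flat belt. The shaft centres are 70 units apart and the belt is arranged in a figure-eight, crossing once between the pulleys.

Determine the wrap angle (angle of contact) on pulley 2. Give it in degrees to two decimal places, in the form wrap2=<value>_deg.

crossed belt: β = asin((r1+r2)/C) = asin(14/70) = 11.5370°
wrap1 = wrap2 = π + 2β = 203.0739°

wrap2=203.07_deg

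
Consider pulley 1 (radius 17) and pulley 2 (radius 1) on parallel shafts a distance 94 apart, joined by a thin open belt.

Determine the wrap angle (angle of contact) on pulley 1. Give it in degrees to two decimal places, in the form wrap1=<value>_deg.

open belt: β = asin((r2−r1)/C) = asin(-16/94) = -9.8002°
wrap1 = π − 2β = 199.6004°
wrap2 = π + 2β = 160.3996°

wrap1=199.60_deg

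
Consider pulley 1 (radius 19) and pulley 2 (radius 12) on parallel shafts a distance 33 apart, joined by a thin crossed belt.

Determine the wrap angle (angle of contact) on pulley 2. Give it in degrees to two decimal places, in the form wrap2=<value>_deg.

wrap2=319.90_deg

crossed belt: β = asin((r1+r2)/C) = asin(31/33) = 69.9500°
wrap1 = wrap2 = π + 2β = 319.9000°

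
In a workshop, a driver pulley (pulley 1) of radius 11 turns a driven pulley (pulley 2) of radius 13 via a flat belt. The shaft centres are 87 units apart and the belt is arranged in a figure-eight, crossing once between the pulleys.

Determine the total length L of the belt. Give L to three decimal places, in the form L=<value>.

crossed belt: β = asin((r1+r2)/C) = asin(24/87) = 16.0134°
wrap1 = wrap2 = π + 2β = 212.0268°
tangent length = C·cosβ = 83.6242
L = (r1+r2)·wrap + 2·C·cosβ = 24·3.7006 + 2·83.6242 = 256.0619

L=256.062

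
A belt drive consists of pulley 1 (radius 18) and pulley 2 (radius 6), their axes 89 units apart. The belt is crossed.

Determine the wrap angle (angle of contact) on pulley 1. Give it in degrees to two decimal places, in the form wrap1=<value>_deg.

wrap1=211.29_deg

crossed belt: β = asin((r1+r2)/C) = asin(24/89) = 15.6442°
wrap1 = wrap2 = π + 2β = 211.2884°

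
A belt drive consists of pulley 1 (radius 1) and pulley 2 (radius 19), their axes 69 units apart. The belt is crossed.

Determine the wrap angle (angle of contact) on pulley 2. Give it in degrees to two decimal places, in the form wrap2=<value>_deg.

crossed belt: β = asin((r1+r2)/C) = asin(20/69) = 16.8493°
wrap1 = wrap2 = π + 2β = 213.6986°

wrap2=213.70_deg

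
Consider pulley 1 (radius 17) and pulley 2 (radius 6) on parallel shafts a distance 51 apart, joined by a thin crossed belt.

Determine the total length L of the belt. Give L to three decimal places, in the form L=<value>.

crossed belt: β = asin((r1+r2)/C) = asin(23/51) = 26.8066°
wrap1 = wrap2 = π + 2β = 233.6132°
tangent length = C·cosβ = 45.5192
L = (r1+r2)·wrap + 2·C·cosβ = 23·4.0773 + 2·45.5192 = 184.8168

L=184.817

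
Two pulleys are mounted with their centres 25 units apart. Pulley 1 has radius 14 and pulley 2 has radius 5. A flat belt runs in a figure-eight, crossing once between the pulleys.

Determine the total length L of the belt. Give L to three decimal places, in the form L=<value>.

crossed belt: β = asin((r1+r2)/C) = asin(19/25) = 49.4642°
wrap1 = wrap2 = π + 2β = 278.9284°
tangent length = C·cosβ = 16.2481
L = (r1+r2)·wrap + 2·C·cosβ = 19·4.8682 + 2·16.2481 = 124.9923

L=124.992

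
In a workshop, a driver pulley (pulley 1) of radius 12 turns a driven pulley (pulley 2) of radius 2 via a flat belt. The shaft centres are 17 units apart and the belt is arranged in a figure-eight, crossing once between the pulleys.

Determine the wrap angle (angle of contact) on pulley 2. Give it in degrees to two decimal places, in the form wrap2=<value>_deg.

wrap2=290.88_deg

crossed belt: β = asin((r1+r2)/C) = asin(14/17) = 55.4397°
wrap1 = wrap2 = π + 2β = 290.8794°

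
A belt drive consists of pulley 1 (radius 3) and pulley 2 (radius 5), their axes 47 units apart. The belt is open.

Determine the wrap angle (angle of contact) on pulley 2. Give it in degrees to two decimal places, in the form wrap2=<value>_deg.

open belt: β = asin((r2−r1)/C) = asin(2/47) = 2.4389°
wrap1 = π − 2β = 175.1223°
wrap2 = π + 2β = 184.8777°

wrap2=184.88_deg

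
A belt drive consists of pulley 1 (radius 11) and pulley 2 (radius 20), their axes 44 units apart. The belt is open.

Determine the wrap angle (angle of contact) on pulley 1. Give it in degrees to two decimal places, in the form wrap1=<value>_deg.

wrap1=156.39_deg

open belt: β = asin((r2−r1)/C) = asin(9/44) = 11.8029°
wrap1 = π − 2β = 156.3942°
wrap2 = π + 2β = 203.6058°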